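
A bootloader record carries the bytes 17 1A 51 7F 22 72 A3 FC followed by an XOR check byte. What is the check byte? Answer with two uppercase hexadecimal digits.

XOR the bytes together:
  start with 0x17
  0x17 ⊕ 0x1A = 0x0D
  0x0D ⊕ 0x51 = 0x5C
  0x5C ⊕ 0x7F = 0x23
  0x23 ⊕ 0x22 = 0x01
  0x01 ⊕ 0x72 = 0x73
  0x73 ⊕ 0xA3 = 0xD0
  0xD0 ⊕ 0xFC = 0x2C

2C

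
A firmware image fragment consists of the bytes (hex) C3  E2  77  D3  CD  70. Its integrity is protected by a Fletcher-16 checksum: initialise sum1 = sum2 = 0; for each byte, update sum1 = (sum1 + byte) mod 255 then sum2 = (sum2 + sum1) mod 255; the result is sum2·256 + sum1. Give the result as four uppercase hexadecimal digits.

6A30

Running sums (mod 255):
  after byte 0 (C3): sum1=195, sum2=195
  after byte 1 (E2): sum1=166, sum2=106
  after byte 2 (77): sum1=30, sum2=136
  after byte 3 (D3): sum1=241, sum2=122
  after byte 4 (CD): sum1=191, sum2=58
  after byte 5 (70): sum1=48, sum2=106
Checksum = sum2·256 + sum1 = 106·256 + 48 = 27184 = 0x6A30.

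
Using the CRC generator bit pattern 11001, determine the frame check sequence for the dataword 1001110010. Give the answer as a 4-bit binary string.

Append 4 zeros: 10011100100000. Divide by 11001 (XOR where the leading bit is 1):
  pos 0: 10011 XOR 11001 = 01010
  pos 1: 10101 XOR 11001 = 01100
  pos 2: 11000 XOR 11001 = 00001
  pos 6: 10100 XOR 11001 = 01101
  pos 7: 11010 XOR 11001 = 00011
Remainder (last 4 bits) = 1100. This is the CRC / FCS.

1100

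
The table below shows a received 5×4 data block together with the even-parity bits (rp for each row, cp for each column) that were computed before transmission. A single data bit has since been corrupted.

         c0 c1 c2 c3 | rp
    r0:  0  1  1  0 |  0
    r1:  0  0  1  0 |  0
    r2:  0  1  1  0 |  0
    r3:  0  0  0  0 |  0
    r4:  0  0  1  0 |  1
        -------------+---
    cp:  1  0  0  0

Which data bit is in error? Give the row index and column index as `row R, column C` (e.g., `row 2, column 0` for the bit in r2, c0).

Recompute each row's even parity and compare to rp:
  r0: data parity 0, sent rp 0 → ok
  r1: data parity 1, sent rp 0 → mismatch
  r2: data parity 0, sent rp 0 → ok
  r3: data parity 0, sent rp 0 → ok
  r4: data parity 1, sent rp 1 → ok
Recompute each column's even parity and compare to cp:
  c0: data parity 0, sent cp 1 → mismatch
  c1: data parity 0, sent cp 0 → ok
  c2: data parity 0, sent cp 0 → ok
  c3: data parity 0, sent cp 0 → ok
Exactly one row (r1) and one column (c0) fail → the flipped bit is at their intersection.

row 1, column 0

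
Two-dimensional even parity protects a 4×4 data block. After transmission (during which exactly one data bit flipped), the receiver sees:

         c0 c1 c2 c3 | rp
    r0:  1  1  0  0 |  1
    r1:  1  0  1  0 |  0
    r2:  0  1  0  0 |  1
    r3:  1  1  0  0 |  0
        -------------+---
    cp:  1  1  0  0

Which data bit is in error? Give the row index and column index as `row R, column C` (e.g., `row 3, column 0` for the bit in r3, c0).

Recompute each row's even parity and compare to rp:
  r0: data parity 0, sent rp 1 → mismatch
  r1: data parity 0, sent rp 0 → ok
  r2: data parity 1, sent rp 1 → ok
  r3: data parity 0, sent rp 0 → ok
Recompute each column's even parity and compare to cp:
  c0: data parity 1, sent cp 1 → ok
  c1: data parity 1, sent cp 1 → ok
  c2: data parity 1, sent cp 0 → mismatch
  c3: data parity 0, sent cp 0 → ok
Exactly one row (r0) and one column (c2) fail → the flipped bit is at their intersection.

row 0, column 2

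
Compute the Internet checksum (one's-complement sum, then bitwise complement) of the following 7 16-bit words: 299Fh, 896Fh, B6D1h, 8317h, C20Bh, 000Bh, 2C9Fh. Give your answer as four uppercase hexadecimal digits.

One's-complement addition (fold any carry out of bit 15 back into bit 0):
  0x299F + 0x896F = 0x0B30E
  0xB30E + 0xB6D1 = 0x169DF → wrap carry → 0x69E0
  0x69E0 + 0x8317 = 0x0ECF7
  0xECF7 + 0xC20B = 0x1AF02 → wrap carry → 0xAF03
  0xAF03 + 0x000B = 0x0AF0E
  0xAF0E + 0x2C9F = 0x0DBAD
One's-complement sum = 0xDBAD.
Checksum = ~0xDBAD & 0xFFFF = 0x2452.

2452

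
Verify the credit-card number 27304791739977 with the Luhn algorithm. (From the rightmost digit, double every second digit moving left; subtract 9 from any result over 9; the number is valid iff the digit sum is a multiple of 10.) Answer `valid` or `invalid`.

valid

From the right, keep odd positions and double even positions (subtract 9 from any doubled value over 9):
  doubled (positions 2,4,...): 5 9 5 9 8 6 4 → sum 46
  kept (positions 1,3,...): 7 9 3 1 7 0 7 → sum 34
Total = 80.
80 mod 10 = 0, so the number is valid.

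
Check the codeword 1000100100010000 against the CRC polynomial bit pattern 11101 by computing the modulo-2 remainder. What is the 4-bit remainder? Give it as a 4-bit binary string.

0000

Modulo-2 division of 1000100100010000 by 11101:
  pos 0: 10001 XOR 11101 = 01100
  pos 1: 11000 XOR 11101 = 00101
  pos 3: 10101 XOR 11101 = 01000
  pos 4: 10000 XOR 11101 = 01101
  pos 5: 11010 XOR 11101 = 00111
  pos 7: 11101 XOR 11101 = 00000
Remainder = 0000 (zero — the frame passes the CRC check).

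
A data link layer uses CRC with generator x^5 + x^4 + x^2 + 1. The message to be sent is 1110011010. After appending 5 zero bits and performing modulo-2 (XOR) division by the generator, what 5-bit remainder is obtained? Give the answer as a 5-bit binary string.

Append 5 zeros: 111001101000000. Divide by 110101 (XOR where the leading bit is 1):
  pos 0: 111001 XOR 110101 = 001100
  pos 2: 110010 XOR 110101 = 000111
  pos 5: 111100 XOR 110101 = 001001
  pos 7: 100100 XOR 110101 = 010001
  pos 8: 100010 XOR 110101 = 010111
  pos 9: 101110 XOR 110101 = 011011
Remainder (last 5 bits) = 11011. This is the CRC / FCS.

11011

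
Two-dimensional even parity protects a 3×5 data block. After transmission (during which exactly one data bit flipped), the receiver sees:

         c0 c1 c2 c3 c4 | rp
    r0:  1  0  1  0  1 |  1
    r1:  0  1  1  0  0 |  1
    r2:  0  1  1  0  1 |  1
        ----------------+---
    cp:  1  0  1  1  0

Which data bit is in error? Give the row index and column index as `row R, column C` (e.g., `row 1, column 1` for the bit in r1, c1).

row 1, column 3

Recompute each row's even parity and compare to rp:
  r0: data parity 1, sent rp 1 → ok
  r1: data parity 0, sent rp 1 → mismatch
  r2: data parity 1, sent rp 1 → ok
Recompute each column's even parity and compare to cp:
  c0: data parity 1, sent cp 1 → ok
  c1: data parity 0, sent cp 0 → ok
  c2: data parity 1, sent cp 1 → ok
  c3: data parity 0, sent cp 1 → mismatch
  c4: data parity 0, sent cp 0 → ok
Exactly one row (r1) and one column (c3) fail → the flipped bit is at their intersection.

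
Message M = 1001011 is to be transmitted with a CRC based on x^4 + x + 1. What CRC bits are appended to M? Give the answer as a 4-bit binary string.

Append 4 zeros: 10010110000. Divide by 10011 (XOR where the leading bit is 1):
  pos 0: 10010 XOR 10011 = 00001
  pos 4: 11100 XOR 10011 = 01111
  pos 5: 11110 XOR 10011 = 01101
  pos 6: 11010 XOR 10011 = 01001
Remainder (last 4 bits) = 1001. This is the CRC / FCS.

1001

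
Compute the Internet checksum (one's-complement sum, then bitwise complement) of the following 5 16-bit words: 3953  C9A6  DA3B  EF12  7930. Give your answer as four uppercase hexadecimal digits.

One's-complement addition (fold any carry out of bit 15 back into bit 0):
  0x3953 + 0xC9A6 = 0x102F9 → wrap carry → 0x02FA
  0x02FA + 0xDA3B = 0x0DD35
  0xDD35 + 0xEF12 = 0x1CC47 → wrap carry → 0xCC48
  0xCC48 + 0x7930 = 0x14578 → wrap carry → 0x4579
One's-complement sum = 0x4579.
Checksum = ~0x4579 & 0xFFFF = 0xBA86.

BA86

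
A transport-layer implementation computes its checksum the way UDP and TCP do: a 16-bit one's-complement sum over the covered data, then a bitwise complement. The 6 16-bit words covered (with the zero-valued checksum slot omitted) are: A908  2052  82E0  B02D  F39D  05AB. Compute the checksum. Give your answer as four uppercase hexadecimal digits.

One's-complement addition (fold any carry out of bit 15 back into bit 0):
  0xA908 + 0x2052 = 0x0C95A
  0xC95A + 0x82E0 = 0x14C3A → wrap carry → 0x4C3B
  0x4C3B + 0xB02D = 0x0FC68
  0xFC68 + 0xF39D = 0x1F005 → wrap carry → 0xF006
  0xF006 + 0x05AB = 0x0F5B1
One's-complement sum = 0xF5B1.
Checksum = ~0xF5B1 & 0xFFFF = 0x0A4E.

0A4E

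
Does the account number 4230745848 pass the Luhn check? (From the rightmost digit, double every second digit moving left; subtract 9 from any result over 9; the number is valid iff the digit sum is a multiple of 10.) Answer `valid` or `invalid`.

From the right, keep odd positions and double even positions (subtract 9 from any doubled value over 9):
  doubled (positions 2,4,...): 8 1 5 6 8 → sum 28
  kept (positions 1,3,...): 8 8 4 0 2 → sum 22
Total = 50.
50 mod 10 = 0, so the number is valid.

valid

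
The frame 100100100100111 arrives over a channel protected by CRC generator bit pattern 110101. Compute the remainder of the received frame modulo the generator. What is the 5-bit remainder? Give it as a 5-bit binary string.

10000

Modulo-2 division of 100100100100111 by 110101:
  pos 0: 100100 XOR 110101 = 010001
  pos 1: 100011 XOR 110101 = 010110
  pos 2: 101100 XOR 110101 = 011001
  pos 3: 110010 XOR 110101 = 000111
  pos 6: 111100 XOR 110101 = 001001
  pos 8: 100111 XOR 110101 = 010010
  pos 9: 100101 XOR 110101 = 010000
Remainder = 10000 (nonzero — an error is detected).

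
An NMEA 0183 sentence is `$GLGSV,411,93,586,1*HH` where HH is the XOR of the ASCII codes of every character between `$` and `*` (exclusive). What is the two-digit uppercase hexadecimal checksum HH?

XOR the ASCII codes of the payload characters:
  'G' = 0x47 → acc = 0x47
  'L' = 0x4C → acc = 0x0B
  'G' = 0x47 → acc = 0x4C
  'S' = 0x53 → acc = 0x1F
  'V' = 0x56 → acc = 0x49
  ',' = 0x2C → acc = 0x65
  '4' = 0x34 → acc = 0x51
  '1' = 0x31 → acc = 0x60
  '1' = 0x31 → acc = 0x51
  ',' = 0x2C → acc = 0x7D
  '9' = 0x39 → acc = 0x44
  '3' = 0x33 → acc = 0x77
  ',' = 0x2C → acc = 0x5B
  '5' = 0x35 → acc = 0x6E
  '8' = 0x38 → acc = 0x56
  '6' = 0x36 → acc = 0x60
  ',' = 0x2C → acc = 0x4C
  '1' = 0x31 → acc = 0x7D
Checksum = 0x7D.

7D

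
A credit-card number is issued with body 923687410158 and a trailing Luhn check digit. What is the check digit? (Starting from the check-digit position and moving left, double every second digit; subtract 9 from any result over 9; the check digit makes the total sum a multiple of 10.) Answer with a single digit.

Partial digits right→left: 8 5 1 0 1 4 7 8 6 3 2 9
Double every second digit counting from the check-digit position (so the 1st, 3rd, 5th, ... of the partial from the right).
  doubled (with −9 where >9): 7 2 2 5 3 4 → sum 23
  kept as-is: 5 0 4 8 3 9 → sum 29
Total = 23 + 29 = 52.
Check digit = (10 − (52 mod 10)) mod 10 = 8.

8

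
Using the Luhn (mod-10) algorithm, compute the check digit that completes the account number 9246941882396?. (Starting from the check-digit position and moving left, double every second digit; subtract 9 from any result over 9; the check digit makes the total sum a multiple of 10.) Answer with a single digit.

5

Partial digits right→left: 6 9 3 2 8 8 1 4 9 6 4 2 9
Double every second digit counting from the check-digit position (so the 1st, 3rd, 5th, ... of the partial from the right).
  doubled (with −9 where >9): 3 6 7 2 9 8 9 → sum 44
  kept as-is: 9 2 8 4 6 2 → sum 31
Total = 44 + 31 = 75.
Check digit = (10 − (75 mod 10)) mod 10 = 5.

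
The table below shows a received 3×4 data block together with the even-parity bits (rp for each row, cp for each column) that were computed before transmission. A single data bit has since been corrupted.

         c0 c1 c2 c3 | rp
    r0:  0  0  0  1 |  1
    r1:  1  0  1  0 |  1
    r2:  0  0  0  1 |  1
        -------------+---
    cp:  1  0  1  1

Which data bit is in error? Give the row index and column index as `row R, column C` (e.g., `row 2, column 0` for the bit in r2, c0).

Recompute each row's even parity and compare to rp:
  r0: data parity 1, sent rp 1 → ok
  r1: data parity 0, sent rp 1 → mismatch
  r2: data parity 1, sent rp 1 → ok
Recompute each column's even parity and compare to cp:
  c0: data parity 1, sent cp 1 → ok
  c1: data parity 0, sent cp 0 → ok
  c2: data parity 1, sent cp 1 → ok
  c3: data parity 0, sent cp 1 → mismatch
Exactly one row (r1) and one column (c3) fail → the flipped bit is at their intersection.

row 1, column 3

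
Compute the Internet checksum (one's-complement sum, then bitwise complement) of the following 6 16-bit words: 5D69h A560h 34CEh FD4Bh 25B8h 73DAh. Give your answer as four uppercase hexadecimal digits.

One's-complement addition (fold any carry out of bit 15 back into bit 0):
  0x5D69 + 0xA560 = 0x102C9 → wrap carry → 0x02CA
  0x02CA + 0x34CE = 0x03798
  0x3798 + 0xFD4B = 0x134E3 → wrap carry → 0x34E4
  0x34E4 + 0x25B8 = 0x05A9C
  0x5A9C + 0x73DA = 0x0CE76
One's-complement sum = 0xCE76.
Checksum = ~0xCE76 & 0xFFFF = 0x3189.

3189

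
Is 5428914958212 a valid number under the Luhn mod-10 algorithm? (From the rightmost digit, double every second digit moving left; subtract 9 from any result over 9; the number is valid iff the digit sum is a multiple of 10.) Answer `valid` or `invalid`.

invalid

From the right, keep odd positions and double even positions (subtract 9 from any doubled value over 9):
  doubled (positions 2,4,...): 2 7 9 2 7 8 → sum 35
  kept (positions 1,3,...): 2 2 5 4 9 2 5 → sum 29
Total = 64.
64 mod 10 = 4, so the number is invalid.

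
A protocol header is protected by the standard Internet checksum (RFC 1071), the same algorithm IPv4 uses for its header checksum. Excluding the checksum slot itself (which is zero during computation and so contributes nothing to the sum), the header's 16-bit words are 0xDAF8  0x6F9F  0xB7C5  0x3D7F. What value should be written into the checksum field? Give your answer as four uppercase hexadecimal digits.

C022

One's-complement addition (fold any carry out of bit 15 back into bit 0):
  0xDAF8 + 0x6F9F = 0x14A97 → wrap carry → 0x4A98
  0x4A98 + 0xB7C5 = 0x1025D → wrap carry → 0x025E
  0x025E + 0x3D7F = 0x03FDD
One's-complement sum = 0x3FDD.
Checksum = ~0x3FDD & 0xFFFF = 0xC022.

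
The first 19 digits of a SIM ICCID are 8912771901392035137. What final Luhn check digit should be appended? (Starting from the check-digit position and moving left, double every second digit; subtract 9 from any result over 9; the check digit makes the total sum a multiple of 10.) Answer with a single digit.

6

Partial digits right→left: 7 3 1 5 3 0 2 9 3 1 0 9 1 7 7 2 1 9 8
Double every second digit counting from the check-digit position (so the 1st, 3rd, 5th, ... of the partial from the right).
  doubled (with −9 where >9): 5 2 6 4 6 0 2 5 2 7 → sum 39
  kept as-is: 3 5 0 9 1 9 7 2 9 → sum 45
Total = 39 + 45 = 84.
Check digit = (10 − (84 mod 10)) mod 10 = 6.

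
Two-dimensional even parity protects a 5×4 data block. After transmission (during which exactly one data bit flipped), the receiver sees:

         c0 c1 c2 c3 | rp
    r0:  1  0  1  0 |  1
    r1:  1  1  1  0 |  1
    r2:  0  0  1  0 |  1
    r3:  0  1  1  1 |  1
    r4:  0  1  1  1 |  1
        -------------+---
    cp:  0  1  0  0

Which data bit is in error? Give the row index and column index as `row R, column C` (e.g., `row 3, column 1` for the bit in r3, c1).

row 0, column 2

Recompute each row's even parity and compare to rp:
  r0: data parity 0, sent rp 1 → mismatch
  r1: data parity 1, sent rp 1 → ok
  r2: data parity 1, sent rp 1 → ok
  r3: data parity 1, sent rp 1 → ok
  r4: data parity 1, sent rp 1 → ok
Recompute each column's even parity and compare to cp:
  c0: data parity 0, sent cp 0 → ok
  c1: data parity 1, sent cp 1 → ok
  c2: data parity 1, sent cp 0 → mismatch
  c3: data parity 0, sent cp 0 → ok
Exactly one row (r0) and one column (c2) fail → the flipped bit is at their intersection.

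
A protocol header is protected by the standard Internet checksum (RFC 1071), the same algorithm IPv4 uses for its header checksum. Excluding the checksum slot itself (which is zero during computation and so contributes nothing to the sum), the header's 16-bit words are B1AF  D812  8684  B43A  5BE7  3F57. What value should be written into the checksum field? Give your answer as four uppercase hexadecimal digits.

A03F

One's-complement addition (fold any carry out of bit 15 back into bit 0):
  0xB1AF + 0xD812 = 0x189C1 → wrap carry → 0x89C2
  0x89C2 + 0x8684 = 0x11046 → wrap carry → 0x1047
  0x1047 + 0xB43A = 0x0C481
  0xC481 + 0x5BE7 = 0x12068 → wrap carry → 0x2069
  0x2069 + 0x3F57 = 0x05FC0
One's-complement sum = 0x5FC0.
Checksum = ~0x5FC0 & 0xFFFF = 0xA03F.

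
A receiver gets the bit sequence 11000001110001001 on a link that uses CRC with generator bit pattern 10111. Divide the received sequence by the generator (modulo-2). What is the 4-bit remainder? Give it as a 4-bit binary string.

1000

Modulo-2 division of 11000001110001001 by 10111:
  pos 0: 11000 XOR 10111 = 01111
  pos 1: 11110 XOR 10111 = 01001
  pos 2: 10010 XOR 10111 = 00101
  pos 4: 10111 XOR 10111 = 00000
  pos 9: 10001 XOR 10111 = 00110
  pos 11: 11000 XOR 10111 = 01111
  pos 12: 11111 XOR 10111 = 01000
Remainder = 1000 (nonzero — an error is detected).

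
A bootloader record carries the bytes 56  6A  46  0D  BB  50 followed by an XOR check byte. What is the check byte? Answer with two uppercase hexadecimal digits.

9C

XOR the bytes together:
  start with 0x56
  0x56 ⊕ 0x6A = 0x3C
  0x3C ⊕ 0x46 = 0x7A
  0x7A ⊕ 0x0D = 0x77
  0x77 ⊕ 0xBB = 0xCC
  0xCC ⊕ 0x50 = 0x9C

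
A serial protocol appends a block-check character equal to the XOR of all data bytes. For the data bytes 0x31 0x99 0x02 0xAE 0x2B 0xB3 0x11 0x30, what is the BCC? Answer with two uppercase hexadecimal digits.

XOR the bytes together:
  start with 0x31
  0x31 ⊕ 0x99 = 0xA8
  0xA8 ⊕ 0x02 = 0xAA
  0xAA ⊕ 0xAE = 0x04
  0x04 ⊕ 0x2B = 0x2F
  0x2F ⊕ 0xB3 = 0x9C
  0x9C ⊕ 0x11 = 0x8D
  0x8D ⊕ 0x30 = 0xBD

BD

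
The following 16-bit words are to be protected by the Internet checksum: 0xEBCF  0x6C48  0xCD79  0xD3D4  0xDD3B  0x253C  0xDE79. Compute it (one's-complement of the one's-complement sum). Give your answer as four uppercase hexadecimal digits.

25A7

One's-complement addition (fold any carry out of bit 15 back into bit 0):
  0xEBCF + 0x6C48 = 0x15817 → wrap carry → 0x5818
  0x5818 + 0xCD79 = 0x12591 → wrap carry → 0x2592
  0x2592 + 0xD3D4 = 0x0F966
  0xF966 + 0xDD3B = 0x1D6A1 → wrap carry → 0xD6A2
  0xD6A2 + 0x253C = 0x0FBDE
  0xFBDE + 0xDE79 = 0x1DA57 → wrap carry → 0xDA58
One's-complement sum = 0xDA58.
Checksum = ~0xDA58 & 0xFFFF = 0x25A7.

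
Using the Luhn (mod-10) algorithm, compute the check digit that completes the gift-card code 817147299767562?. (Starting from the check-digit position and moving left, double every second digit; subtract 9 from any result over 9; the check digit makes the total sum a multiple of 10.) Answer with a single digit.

Partial digits right→left: 2 6 5 7 6 7 9 9 2 7 4 1 7 1 8
Double every second digit counting from the check-digit position (so the 1st, 3rd, 5th, ... of the partial from the right).
  doubled (with −9 where >9): 4 1 3 9 4 8 5 7 → sum 41
  kept as-is: 6 7 7 9 7 1 1 → sum 38
Total = 41 + 38 = 79.
Check digit = (10 − (79 mod 10)) mod 10 = 1.

1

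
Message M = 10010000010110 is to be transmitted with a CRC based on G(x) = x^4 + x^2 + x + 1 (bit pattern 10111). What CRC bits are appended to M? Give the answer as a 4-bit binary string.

Append 4 zeros: 100100000101100000. Divide by 10111 (XOR where the leading bit is 1):
  pos 0: 10010 XOR 10111 = 00101
  pos 2: 10100 XOR 10111 = 00011
  pos 5: 11001 XOR 10111 = 01110
  pos 6: 11100 XOR 10111 = 01011
  pos 7: 10111 XOR 10111 = 00000
  pos 12: 10000 XOR 10111 = 00111
Remainder (last 4 bits) = 1110. This is the CRC / FCS.

1110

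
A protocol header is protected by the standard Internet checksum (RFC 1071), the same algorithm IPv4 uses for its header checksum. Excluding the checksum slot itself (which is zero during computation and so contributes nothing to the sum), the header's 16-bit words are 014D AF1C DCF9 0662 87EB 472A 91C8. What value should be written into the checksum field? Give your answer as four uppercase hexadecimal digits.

One's-complement addition (fold any carry out of bit 15 back into bit 0):
  0x014D + 0xAF1C = 0x0B069
  0xB069 + 0xDCF9 = 0x18D62 → wrap carry → 0x8D63
  0x8D63 + 0x0662 = 0x093C5
  0x93C5 + 0x87EB = 0x11BB0 → wrap carry → 0x1BB1
  0x1BB1 + 0x472A = 0x062DB
  0x62DB + 0x91C8 = 0x0F4A3
One's-complement sum = 0xF4A3.
Checksum = ~0xF4A3 & 0xFFFF = 0x0B5C.

0B5C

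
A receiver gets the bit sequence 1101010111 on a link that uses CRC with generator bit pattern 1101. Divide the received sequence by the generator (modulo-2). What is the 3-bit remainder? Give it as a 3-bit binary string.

000

Modulo-2 division of 1101010111 by 1101:
  pos 0: 1101 XOR 1101 = 0000
  pos 5: 1011 XOR 1101 = 0110
  pos 6: 1101 XOR 1101 = 0000
Remainder = 000 (zero — the frame passes the CRC check).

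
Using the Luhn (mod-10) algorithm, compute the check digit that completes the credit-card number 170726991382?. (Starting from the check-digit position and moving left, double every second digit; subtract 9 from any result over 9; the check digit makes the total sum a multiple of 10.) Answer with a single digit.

Partial digits right→left: 2 8 3 1 9 9 6 2 7 0 7 1
Double every second digit counting from the check-digit position (so the 1st, 3rd, 5th, ... of the partial from the right).
  doubled (with −9 where >9): 4 6 9 3 5 5 → sum 32
  kept as-is: 8 1 9 2 0 1 → sum 21
Total = 32 + 21 = 53.
Check digit = (10 − (53 mod 10)) mod 10 = 7.

7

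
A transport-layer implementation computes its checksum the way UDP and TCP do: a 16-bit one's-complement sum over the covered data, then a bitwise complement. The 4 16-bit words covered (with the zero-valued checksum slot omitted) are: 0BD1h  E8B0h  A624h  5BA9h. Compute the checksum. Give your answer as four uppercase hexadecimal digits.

09B0

One's-complement addition (fold any carry out of bit 15 back into bit 0):
  0x0BD1 + 0xE8B0 = 0x0F481
  0xF481 + 0xA624 = 0x19AA5 → wrap carry → 0x9AA6
  0x9AA6 + 0x5BA9 = 0x0F64F
One's-complement sum = 0xF64F.
Checksum = ~0xF64F & 0xFFFF = 0x09B0.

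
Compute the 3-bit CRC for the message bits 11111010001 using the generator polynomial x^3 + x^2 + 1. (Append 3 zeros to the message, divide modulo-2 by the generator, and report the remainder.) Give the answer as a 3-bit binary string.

111

Append 3 zeros: 11111010001000. Divide by 1101 (XOR where the leading bit is 1):
  pos 0: 1111 XOR 1101 = 0010
  pos 2: 1010 XOR 1101 = 0111
  pos 3: 1111 XOR 1101 = 0010
  pos 5: 1000 XOR 1101 = 0101
  pos 6: 1010 XOR 1101 = 0111
  pos 7: 1111 XOR 1101 = 0010
  pos 9: 1000 XOR 1101 = 0101
  pos 10: 1010 XOR 1101 = 0111
Remainder (last 3 bits) = 111. This is the CRC / FCS.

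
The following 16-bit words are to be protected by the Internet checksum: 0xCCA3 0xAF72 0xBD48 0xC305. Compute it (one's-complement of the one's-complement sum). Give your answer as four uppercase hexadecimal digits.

One's-complement addition (fold any carry out of bit 15 back into bit 0):
  0xCCA3 + 0xAF72 = 0x17C15 → wrap carry → 0x7C16
  0x7C16 + 0xBD48 = 0x1395E → wrap carry → 0x395F
  0x395F + 0xC305 = 0x0FC64
One's-complement sum = 0xFC64.
Checksum = ~0xFC64 & 0xFFFF = 0x039B.

039B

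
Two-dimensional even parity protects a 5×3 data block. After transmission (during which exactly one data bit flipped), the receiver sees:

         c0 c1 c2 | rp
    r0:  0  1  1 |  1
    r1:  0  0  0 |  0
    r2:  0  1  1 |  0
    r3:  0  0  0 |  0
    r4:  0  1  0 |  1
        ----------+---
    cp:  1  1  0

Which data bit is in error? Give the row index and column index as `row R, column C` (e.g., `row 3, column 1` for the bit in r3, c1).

Recompute each row's even parity and compare to rp:
  r0: data parity 0, sent rp 1 → mismatch
  r1: data parity 0, sent rp 0 → ok
  r2: data parity 0, sent rp 0 → ok
  r3: data parity 0, sent rp 0 → ok
  r4: data parity 1, sent rp 1 → ok
Recompute each column's even parity and compare to cp:
  c0: data parity 0, sent cp 1 → mismatch
  c1: data parity 1, sent cp 1 → ok
  c2: data parity 0, sent cp 0 → ok
Exactly one row (r0) and one column (c0) fail → the flipped bit is at their intersection.

row 0, column 0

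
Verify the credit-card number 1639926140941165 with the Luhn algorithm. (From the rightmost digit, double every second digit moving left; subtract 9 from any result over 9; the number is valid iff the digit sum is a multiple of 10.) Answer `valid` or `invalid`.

valid

From the right, keep odd positions and double even positions (subtract 9 from any doubled value over 9):
  doubled (positions 2,4,...): 3 2 9 8 3 9 6 2 → sum 42
  kept (positions 1,3,...): 5 1 4 0 1 2 9 6 → sum 28
Total = 70.
70 mod 10 = 0, so the number is valid.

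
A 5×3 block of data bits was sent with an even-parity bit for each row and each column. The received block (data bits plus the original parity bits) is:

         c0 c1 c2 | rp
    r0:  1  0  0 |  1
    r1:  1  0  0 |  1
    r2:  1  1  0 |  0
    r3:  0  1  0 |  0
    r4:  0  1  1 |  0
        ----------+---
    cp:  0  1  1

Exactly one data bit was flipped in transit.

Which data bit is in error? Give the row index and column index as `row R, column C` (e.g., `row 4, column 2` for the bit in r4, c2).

row 3, column 0

Recompute each row's even parity and compare to rp:
  r0: data parity 1, sent rp 1 → ok
  r1: data parity 1, sent rp 1 → ok
  r2: data parity 0, sent rp 0 → ok
  r3: data parity 1, sent rp 0 → mismatch
  r4: data parity 0, sent rp 0 → ok
Recompute each column's even parity and compare to cp:
  c0: data parity 1, sent cp 0 → mismatch
  c1: data parity 1, sent cp 1 → ok
  c2: data parity 1, sent cp 1 → ok
Exactly one row (r3) and one column (c0) fail → the flipped bit is at their intersection.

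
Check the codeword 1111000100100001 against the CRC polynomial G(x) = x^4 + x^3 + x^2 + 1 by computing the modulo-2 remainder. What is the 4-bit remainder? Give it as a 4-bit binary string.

Modulo-2 division of 1111000100100001 by 11101:
  pos 0: 11110 XOR 11101 = 00011
  pos 3: 11001 XOR 11101 = 00100
  pos 5: 10000 XOR 11101 = 01101
  pos 6: 11011 XOR 11101 = 00110
  pos 8: 11000 XOR 11101 = 00101
  pos 10: 10100 XOR 11101 = 01001
  pos 11: 10011 XOR 11101 = 01110
Remainder = 1110 (nonzero — an error is detected).

1110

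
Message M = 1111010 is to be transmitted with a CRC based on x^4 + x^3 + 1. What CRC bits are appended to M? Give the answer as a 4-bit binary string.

Append 4 zeros: 11110100000. Divide by 11001 (XOR where the leading bit is 1):
  pos 0: 11110 XOR 11001 = 00111
  pos 2: 11110 XOR 11001 = 00111
  pos 4: 11100 XOR 11001 = 00101
  pos 6: 10100 XOR 11001 = 01101
Remainder (last 4 bits) = 1101. This is the CRC / FCS.

1101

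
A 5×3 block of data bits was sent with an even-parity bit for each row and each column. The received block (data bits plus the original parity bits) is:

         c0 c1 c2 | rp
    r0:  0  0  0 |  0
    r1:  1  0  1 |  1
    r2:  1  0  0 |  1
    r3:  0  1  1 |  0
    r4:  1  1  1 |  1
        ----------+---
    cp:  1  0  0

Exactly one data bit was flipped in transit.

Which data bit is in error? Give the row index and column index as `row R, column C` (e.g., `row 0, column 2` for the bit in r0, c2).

Recompute each row's even parity and compare to rp:
  r0: data parity 0, sent rp 0 → ok
  r1: data parity 0, sent rp 1 → mismatch
  r2: data parity 1, sent rp 1 → ok
  r3: data parity 0, sent rp 0 → ok
  r4: data parity 1, sent rp 1 → ok
Recompute each column's even parity and compare to cp:
  c0: data parity 1, sent cp 1 → ok
  c1: data parity 0, sent cp 0 → ok
  c2: data parity 1, sent cp 0 → mismatch
Exactly one row (r1) and one column (c2) fail → the flipped bit is at their intersection.

row 1, column 2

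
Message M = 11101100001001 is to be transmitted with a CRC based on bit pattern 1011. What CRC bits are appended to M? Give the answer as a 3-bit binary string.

Append 3 zeros: 11101100001001000. Divide by 1011 (XOR where the leading bit is 1):
  pos 0: 1110 XOR 1011 = 0101
  pos 1: 1011 XOR 1011 = 0000
  pos 5: 1000 XOR 1011 = 0011
  pos 7: 1101 XOR 1011 = 0110
  pos 8: 1100 XOR 1011 = 0111
  pos 9: 1110 XOR 1011 = 0101
  pos 10: 1011 XOR 1011 = 0000
Remainder (last 3 bits) = 000. This is the CRC / FCS.

000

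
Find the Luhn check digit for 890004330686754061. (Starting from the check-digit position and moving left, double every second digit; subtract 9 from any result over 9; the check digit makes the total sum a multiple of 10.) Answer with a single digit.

Partial digits right→left: 1 6 0 4 5 7 6 8 6 0 3 3 4 0 0 0 9 8
Double every second digit counting from the check-digit position (so the 1st, 3rd, 5th, ... of the partial from the right).
  doubled (with −9 where >9): 2 0 1 3 3 6 8 0 9 → sum 32
  kept as-is: 6 4 7 8 0 3 0 0 8 → sum 36
Total = 32 + 36 = 68.
Check digit = (10 − (68 mod 10)) mod 10 = 2.

2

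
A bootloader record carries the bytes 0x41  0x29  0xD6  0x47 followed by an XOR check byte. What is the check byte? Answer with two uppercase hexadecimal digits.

F9

XOR the bytes together:
  start with 0x41
  0x41 ⊕ 0x29 = 0x68
  0x68 ⊕ 0xD6 = 0xBE
  0xBE ⊕ 0x47 = 0xF9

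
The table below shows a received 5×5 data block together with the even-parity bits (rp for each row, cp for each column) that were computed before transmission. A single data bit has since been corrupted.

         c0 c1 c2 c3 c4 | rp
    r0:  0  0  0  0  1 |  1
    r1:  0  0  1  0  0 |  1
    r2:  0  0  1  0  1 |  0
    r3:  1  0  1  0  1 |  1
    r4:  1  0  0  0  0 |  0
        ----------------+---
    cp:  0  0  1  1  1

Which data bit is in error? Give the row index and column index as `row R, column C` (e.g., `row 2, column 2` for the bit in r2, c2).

row 4, column 3

Recompute each row's even parity and compare to rp:
  r0: data parity 1, sent rp 1 → ok
  r1: data parity 1, sent rp 1 → ok
  r2: data parity 0, sent rp 0 → ok
  r3: data parity 1, sent rp 1 → ok
  r4: data parity 1, sent rp 0 → mismatch
Recompute each column's even parity and compare to cp:
  c0: data parity 0, sent cp 0 → ok
  c1: data parity 0, sent cp 0 → ok
  c2: data parity 1, sent cp 1 → ok
  c3: data parity 0, sent cp 1 → mismatch
  c4: data parity 1, sent cp 1 → ok
Exactly one row (r4) and one column (c3) fail → the flipped bit is at their intersection.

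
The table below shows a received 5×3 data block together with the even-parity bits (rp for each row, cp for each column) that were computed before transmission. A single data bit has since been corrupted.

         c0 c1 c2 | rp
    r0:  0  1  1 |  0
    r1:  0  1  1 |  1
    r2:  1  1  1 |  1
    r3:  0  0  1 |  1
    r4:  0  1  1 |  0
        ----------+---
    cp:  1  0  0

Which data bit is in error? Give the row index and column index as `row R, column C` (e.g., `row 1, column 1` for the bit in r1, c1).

row 1, column 2

Recompute each row's even parity and compare to rp:
  r0: data parity 0, sent rp 0 → ok
  r1: data parity 0, sent rp 1 → mismatch
  r2: data parity 1, sent rp 1 → ok
  r3: data parity 1, sent rp 1 → ok
  r4: data parity 0, sent rp 0 → ok
Recompute each column's even parity and compare to cp:
  c0: data parity 1, sent cp 1 → ok
  c1: data parity 0, sent cp 0 → ok
  c2: data parity 1, sent cp 0 → mismatch
Exactly one row (r1) and one column (c2) fail → the flipped bit is at their intersection.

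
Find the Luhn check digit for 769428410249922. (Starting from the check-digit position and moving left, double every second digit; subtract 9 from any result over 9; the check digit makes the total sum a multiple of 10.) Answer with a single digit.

Partial digits right→left: 2 2 9 9 4 2 0 1 4 8 2 4 9 6 7
Double every second digit counting from the check-digit position (so the 1st, 3rd, 5th, ... of the partial from the right).
  doubled (with −9 where >9): 4 9 8 0 8 4 9 5 → sum 47
  kept as-is: 2 9 2 1 8 4 6 → sum 32
Total = 47 + 32 = 79.
Check digit = (10 − (79 mod 10)) mod 10 = 1.

1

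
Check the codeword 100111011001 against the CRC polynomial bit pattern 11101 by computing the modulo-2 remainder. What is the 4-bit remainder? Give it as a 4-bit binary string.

Modulo-2 division of 100111011001 by 11101:
  pos 0: 10011 XOR 11101 = 01110
  pos 1: 11101 XOR 11101 = 00000
  pos 7: 11001 XOR 11101 = 00100
Remainder = 0100 (nonzero — an error is detected).

0100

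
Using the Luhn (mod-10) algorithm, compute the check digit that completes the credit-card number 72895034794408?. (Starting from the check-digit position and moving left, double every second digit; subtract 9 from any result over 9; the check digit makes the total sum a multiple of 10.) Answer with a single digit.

Partial digits right→left: 8 0 4 4 9 7 4 3 0 5 9 8 2 7
Double every second digit counting from the check-digit position (so the 1st, 3rd, 5th, ... of the partial from the right).
  doubled (with −9 where >9): 7 8 9 8 0 9 4 → sum 45
  kept as-is: 0 4 7 3 5 8 7 → sum 34
Total = 45 + 34 = 79.
Check digit = (10 − (79 mod 10)) mod 10 = 1.

1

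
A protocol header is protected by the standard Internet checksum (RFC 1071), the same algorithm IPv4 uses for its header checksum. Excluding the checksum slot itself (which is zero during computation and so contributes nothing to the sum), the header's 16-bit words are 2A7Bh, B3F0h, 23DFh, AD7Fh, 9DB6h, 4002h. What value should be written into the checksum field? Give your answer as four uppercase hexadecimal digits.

One's-complement addition (fold any carry out of bit 15 back into bit 0):
  0x2A7B + 0xB3F0 = 0x0DE6B
  0xDE6B + 0x23DF = 0x1024A → wrap carry → 0x024B
  0x024B + 0xAD7F = 0x0AFCA
  0xAFCA + 0x9DB6 = 0x14D80 → wrap carry → 0x4D81
  0x4D81 + 0x4002 = 0x08D83
One's-complement sum = 0x8D83.
Checksum = ~0x8D83 & 0xFFFF = 0x727C.

727C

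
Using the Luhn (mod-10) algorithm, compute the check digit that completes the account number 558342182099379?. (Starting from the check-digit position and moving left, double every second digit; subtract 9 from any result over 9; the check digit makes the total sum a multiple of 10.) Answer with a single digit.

0

Partial digits right→left: 9 7 3 9 9 0 2 8 1 2 4 3 8 5 5
Double every second digit counting from the check-digit position (so the 1st, 3rd, 5th, ... of the partial from the right).
  doubled (with −9 where >9): 9 6 9 4 2 8 7 1 → sum 46
  kept as-is: 7 9 0 8 2 3 5 → sum 34
Total = 46 + 34 = 80.
Check digit = (10 − (80 mod 10)) mod 10 = 0.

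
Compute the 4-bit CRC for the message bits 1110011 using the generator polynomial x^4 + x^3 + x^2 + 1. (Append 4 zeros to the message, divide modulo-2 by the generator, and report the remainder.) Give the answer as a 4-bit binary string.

Append 4 zeros: 11100110000. Divide by 11101 (XOR where the leading bit is 1):
  pos 0: 11100 XOR 11101 = 00001
  pos 4: 11100 XOR 11101 = 00001
Remainder (last 4 bits) = 0100. This is the CRC / FCS.

0100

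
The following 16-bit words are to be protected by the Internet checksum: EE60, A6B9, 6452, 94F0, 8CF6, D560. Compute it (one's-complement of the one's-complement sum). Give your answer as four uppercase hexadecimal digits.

0F4B

One's-complement addition (fold any carry out of bit 15 back into bit 0):
  0xEE60 + 0xA6B9 = 0x19519 → wrap carry → 0x951A
  0x951A + 0x6452 = 0x0F96C
  0xF96C + 0x94F0 = 0x18E5C → wrap carry → 0x8E5D
  0x8E5D + 0x8CF6 = 0x11B53 → wrap carry → 0x1B54
  0x1B54 + 0xD560 = 0x0F0B4
One's-complement sum = 0xF0B4.
Checksum = ~0xF0B4 & 0xFFFF = 0x0F4B.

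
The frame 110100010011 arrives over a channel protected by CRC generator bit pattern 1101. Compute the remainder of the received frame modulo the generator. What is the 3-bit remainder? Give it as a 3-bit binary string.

Modulo-2 division of 110100010011 by 1101:
  pos 0: 1101 XOR 1101 = 0000
  pos 7: 1001 XOR 1101 = 0100
  pos 8: 1001 XOR 1101 = 0100
Remainder = 100 (nonzero — an error is detected).

100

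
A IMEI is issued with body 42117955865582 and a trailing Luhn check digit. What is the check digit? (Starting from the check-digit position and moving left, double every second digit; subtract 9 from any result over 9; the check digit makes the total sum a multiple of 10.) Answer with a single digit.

Partial digits right→left: 2 8 5 5 6 8 5 5 9 7 1 1 2 4
Double every second digit counting from the check-digit position (so the 1st, 3rd, 5th, ... of the partial from the right).
  doubled (with −9 where >9): 4 1 3 1 9 2 4 → sum 24
  kept as-is: 8 5 8 5 7 1 4 → sum 38
Total = 24 + 38 = 62.
Check digit = (10 − (62 mod 10)) mod 10 = 8.

8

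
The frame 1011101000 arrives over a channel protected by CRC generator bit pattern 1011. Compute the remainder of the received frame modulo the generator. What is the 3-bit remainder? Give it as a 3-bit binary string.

100

Modulo-2 division of 1011101000 by 1011:
  pos 0: 1011 XOR 1011 = 0000
  pos 4: 1010 XOR 1011 = 0001
Remainder = 100 (nonzero — an error is detected).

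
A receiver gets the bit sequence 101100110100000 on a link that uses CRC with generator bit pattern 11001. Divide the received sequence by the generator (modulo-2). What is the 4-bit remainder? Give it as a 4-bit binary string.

Modulo-2 division of 101100110100000 by 11001:
  pos 0: 10110 XOR 11001 = 01111
  pos 1: 11110 XOR 11001 = 00111
  pos 3: 11111 XOR 11001 = 00110
  pos 5: 11001 XOR 11001 = 00000
Remainder = 0000 (zero — the frame passes the CRC check).

0000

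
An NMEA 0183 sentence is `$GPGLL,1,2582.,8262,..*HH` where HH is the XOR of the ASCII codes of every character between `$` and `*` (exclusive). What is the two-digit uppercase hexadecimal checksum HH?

4C

XOR the ASCII codes of the payload characters:
  'G' = 0x47 → acc = 0x47
  'P' = 0x50 → acc = 0x17
  'G' = 0x47 → acc = 0x50
  'L' = 0x4C → acc = 0x1C
  'L' = 0x4C → acc = 0x50
  ',' = 0x2C → acc = 0x7C
  '1' = 0x31 → acc = 0x4D
  ',' = 0x2C → acc = 0x61
  '2' = 0x32 → acc = 0x53
  '5' = 0x35 → acc = 0x66
  '8' = 0x38 → acc = 0x5E
  '2' = 0x32 → acc = 0x6C
  '.' = 0x2E → acc = 0x42
  ',' = 0x2C → acc = 0x6E
  '8' = 0x38 → acc = 0x56
  '2' = 0x32 → acc = 0x64
  '6' = 0x36 → acc = 0x52
  '2' = 0x32 → acc = 0x60
  ',' = 0x2C → acc = 0x4C
  '.' = 0x2E → acc = 0x62
  '.' = 0x2E → acc = 0x4C
Checksum = 0x4C.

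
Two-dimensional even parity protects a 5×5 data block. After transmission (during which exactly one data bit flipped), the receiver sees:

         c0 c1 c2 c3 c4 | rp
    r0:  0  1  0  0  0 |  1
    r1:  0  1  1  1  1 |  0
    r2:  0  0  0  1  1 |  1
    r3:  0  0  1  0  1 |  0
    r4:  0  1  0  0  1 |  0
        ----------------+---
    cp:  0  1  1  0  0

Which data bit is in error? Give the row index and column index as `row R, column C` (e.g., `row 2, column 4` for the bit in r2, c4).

row 2, column 2

Recompute each row's even parity and compare to rp:
  r0: data parity 1, sent rp 1 → ok
  r1: data parity 0, sent rp 0 → ok
  r2: data parity 0, sent rp 1 → mismatch
  r3: data parity 0, sent rp 0 → ok
  r4: data parity 0, sent rp 0 → ok
Recompute each column's even parity and compare to cp:
  c0: data parity 0, sent cp 0 → ok
  c1: data parity 1, sent cp 1 → ok
  c2: data parity 0, sent cp 1 → mismatch
  c3: data parity 0, sent cp 0 → ok
  c4: data parity 0, sent cp 0 → ok
Exactly one row (r2) and one column (c2) fail → the flipped bit is at their intersection.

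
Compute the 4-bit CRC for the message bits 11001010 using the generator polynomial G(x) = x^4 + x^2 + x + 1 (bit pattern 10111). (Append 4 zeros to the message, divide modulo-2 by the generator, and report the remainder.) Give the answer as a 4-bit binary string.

Append 4 zeros: 110010100000. Divide by 10111 (XOR where the leading bit is 1):
  pos 0: 11001 XOR 10111 = 01110
  pos 1: 11100 XOR 10111 = 01011
  pos 2: 10111 XOR 10111 = 00000
Remainder (last 4 bits) = 0000. This is the CRC / FCS.

0000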